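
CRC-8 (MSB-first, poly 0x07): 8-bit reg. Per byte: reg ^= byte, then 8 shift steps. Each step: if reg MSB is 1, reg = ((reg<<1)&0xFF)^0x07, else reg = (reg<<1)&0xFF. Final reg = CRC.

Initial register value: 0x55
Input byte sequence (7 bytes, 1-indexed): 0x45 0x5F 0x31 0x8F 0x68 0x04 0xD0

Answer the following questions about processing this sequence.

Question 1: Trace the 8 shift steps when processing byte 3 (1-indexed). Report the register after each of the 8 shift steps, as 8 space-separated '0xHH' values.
Answer: 0xFF 0xF9 0xF5 0xED 0xDD 0xBD 0x7D 0xFA

Derivation:
After byte 1 (0x45): reg=0x70
After byte 2 (0x5F): reg=0xCD
Register before byte 3: 0xCD
After XOR with byte 0x31: 0xFC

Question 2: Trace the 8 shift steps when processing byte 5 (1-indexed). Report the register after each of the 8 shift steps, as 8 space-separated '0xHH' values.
After byte 1 (0x45): reg=0x70
After byte 2 (0x5F): reg=0xCD
After byte 3 (0x31): reg=0xFA
After byte 4 (0x8F): reg=0x4C
Register before byte 5: 0x4C
After XOR with byte 0x68: 0x24

Answer: 0x48 0x90 0x27 0x4E 0x9C 0x3F 0x7E 0xFC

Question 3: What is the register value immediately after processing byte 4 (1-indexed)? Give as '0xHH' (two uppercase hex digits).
Answer: 0x4C

Derivation:
After byte 1 (0x45): reg=0x70
After byte 2 (0x5F): reg=0xCD
After byte 3 (0x31): reg=0xFA
After byte 4 (0x8F): reg=0x4C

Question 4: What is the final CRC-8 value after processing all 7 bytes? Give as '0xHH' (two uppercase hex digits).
Answer: 0x82

Derivation:
After byte 1 (0x45): reg=0x70
After byte 2 (0x5F): reg=0xCD
After byte 3 (0x31): reg=0xFA
After byte 4 (0x8F): reg=0x4C
After byte 5 (0x68): reg=0xFC
After byte 6 (0x04): reg=0xE6
After byte 7 (0xD0): reg=0x82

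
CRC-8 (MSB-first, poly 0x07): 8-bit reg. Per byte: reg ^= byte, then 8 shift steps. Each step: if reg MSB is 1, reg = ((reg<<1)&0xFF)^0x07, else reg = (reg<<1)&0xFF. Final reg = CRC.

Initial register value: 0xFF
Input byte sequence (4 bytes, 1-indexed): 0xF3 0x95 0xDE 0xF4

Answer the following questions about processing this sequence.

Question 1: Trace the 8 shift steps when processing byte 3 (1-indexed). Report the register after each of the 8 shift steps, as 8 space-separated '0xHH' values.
Answer: 0x87 0x09 0x12 0x24 0x48 0x90 0x27 0x4E

Derivation:
After byte 1 (0xF3): reg=0x24
After byte 2 (0x95): reg=0x1E
Register before byte 3: 0x1E
After XOR with byte 0xDE: 0xC0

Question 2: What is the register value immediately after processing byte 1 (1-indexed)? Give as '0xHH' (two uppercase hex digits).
Answer: 0x24

Derivation:
After byte 1 (0xF3): reg=0x24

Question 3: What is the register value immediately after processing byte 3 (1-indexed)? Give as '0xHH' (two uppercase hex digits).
After byte 1 (0xF3): reg=0x24
After byte 2 (0x95): reg=0x1E
After byte 3 (0xDE): reg=0x4E

Answer: 0x4E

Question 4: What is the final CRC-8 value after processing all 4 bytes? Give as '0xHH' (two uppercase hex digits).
Answer: 0x2F

Derivation:
After byte 1 (0xF3): reg=0x24
After byte 2 (0x95): reg=0x1E
After byte 3 (0xDE): reg=0x4E
After byte 4 (0xF4): reg=0x2F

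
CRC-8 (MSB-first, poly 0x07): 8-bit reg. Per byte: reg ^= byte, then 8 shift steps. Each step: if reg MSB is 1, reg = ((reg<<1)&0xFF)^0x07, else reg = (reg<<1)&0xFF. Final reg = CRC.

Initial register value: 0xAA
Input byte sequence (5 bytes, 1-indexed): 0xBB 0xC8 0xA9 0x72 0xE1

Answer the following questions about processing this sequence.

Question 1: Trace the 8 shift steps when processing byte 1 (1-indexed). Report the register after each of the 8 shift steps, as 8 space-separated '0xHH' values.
Answer: 0x22 0x44 0x88 0x17 0x2E 0x5C 0xB8 0x77

Derivation:
Register before byte 1: 0xAA
After XOR with byte 0xBB: 0x11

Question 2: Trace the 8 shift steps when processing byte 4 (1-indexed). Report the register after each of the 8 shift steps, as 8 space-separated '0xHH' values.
After byte 1 (0xBB): reg=0x77
After byte 2 (0xC8): reg=0x34
After byte 3 (0xA9): reg=0xDA
Register before byte 4: 0xDA
After XOR with byte 0x72: 0xA8

Answer: 0x57 0xAE 0x5B 0xB6 0x6B 0xD6 0xAB 0x51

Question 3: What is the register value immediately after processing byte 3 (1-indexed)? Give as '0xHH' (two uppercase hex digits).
Answer: 0xDA

Derivation:
After byte 1 (0xBB): reg=0x77
After byte 2 (0xC8): reg=0x34
After byte 3 (0xA9): reg=0xDA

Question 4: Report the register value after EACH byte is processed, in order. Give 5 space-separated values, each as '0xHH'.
0x77 0x34 0xDA 0x51 0x19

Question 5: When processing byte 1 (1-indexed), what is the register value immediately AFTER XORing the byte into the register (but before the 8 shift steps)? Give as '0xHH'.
Answer: 0x11

Derivation:
Register before byte 1: 0xAA
Byte 1: 0xBB
0xAA XOR 0xBB = 0x11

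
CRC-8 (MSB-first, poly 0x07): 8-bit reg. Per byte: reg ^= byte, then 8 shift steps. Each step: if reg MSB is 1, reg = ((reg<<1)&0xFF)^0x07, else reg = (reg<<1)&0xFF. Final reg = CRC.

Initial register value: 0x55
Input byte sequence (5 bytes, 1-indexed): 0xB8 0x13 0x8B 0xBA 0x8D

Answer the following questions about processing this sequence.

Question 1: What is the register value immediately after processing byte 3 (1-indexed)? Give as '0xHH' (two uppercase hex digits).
After byte 1 (0xB8): reg=0x8D
After byte 2 (0x13): reg=0xD3
After byte 3 (0x8B): reg=0x8F

Answer: 0x8F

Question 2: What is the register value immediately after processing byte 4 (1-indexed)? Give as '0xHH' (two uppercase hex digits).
After byte 1 (0xB8): reg=0x8D
After byte 2 (0x13): reg=0xD3
After byte 3 (0x8B): reg=0x8F
After byte 4 (0xBA): reg=0x8B

Answer: 0x8B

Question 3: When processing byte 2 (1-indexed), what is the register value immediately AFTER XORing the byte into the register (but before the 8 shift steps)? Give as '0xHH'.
Answer: 0x9E

Derivation:
Register before byte 2: 0x8D
Byte 2: 0x13
0x8D XOR 0x13 = 0x9E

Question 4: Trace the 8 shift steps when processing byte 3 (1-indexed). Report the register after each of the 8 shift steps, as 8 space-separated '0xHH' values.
After byte 1 (0xB8): reg=0x8D
After byte 2 (0x13): reg=0xD3
Register before byte 3: 0xD3
After XOR with byte 0x8B: 0x58

Answer: 0xB0 0x67 0xCE 0x9B 0x31 0x62 0xC4 0x8F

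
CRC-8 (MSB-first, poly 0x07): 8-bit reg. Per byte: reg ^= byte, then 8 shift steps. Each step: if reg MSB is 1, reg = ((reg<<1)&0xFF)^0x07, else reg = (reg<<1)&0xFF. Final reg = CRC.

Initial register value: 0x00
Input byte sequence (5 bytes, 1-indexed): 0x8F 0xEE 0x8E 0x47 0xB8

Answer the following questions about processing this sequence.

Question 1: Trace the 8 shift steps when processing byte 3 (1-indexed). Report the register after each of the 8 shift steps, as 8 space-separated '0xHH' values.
After byte 1 (0x8F): reg=0xA4
After byte 2 (0xEE): reg=0xF1
Register before byte 3: 0xF1
After XOR with byte 0x8E: 0x7F

Answer: 0xFE 0xFB 0xF1 0xE5 0xCD 0x9D 0x3D 0x7A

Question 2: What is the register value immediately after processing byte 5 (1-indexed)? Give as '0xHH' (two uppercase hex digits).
Answer: 0x31

Derivation:
After byte 1 (0x8F): reg=0xA4
After byte 2 (0xEE): reg=0xF1
After byte 3 (0x8E): reg=0x7A
After byte 4 (0x47): reg=0xB3
After byte 5 (0xB8): reg=0x31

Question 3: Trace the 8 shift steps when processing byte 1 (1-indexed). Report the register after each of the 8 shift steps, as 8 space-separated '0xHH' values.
Answer: 0x19 0x32 0x64 0xC8 0x97 0x29 0x52 0xA4

Derivation:
Register before byte 1: 0x00
After XOR with byte 0x8F: 0x8F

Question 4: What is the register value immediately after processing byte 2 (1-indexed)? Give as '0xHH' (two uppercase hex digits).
Answer: 0xF1

Derivation:
After byte 1 (0x8F): reg=0xA4
After byte 2 (0xEE): reg=0xF1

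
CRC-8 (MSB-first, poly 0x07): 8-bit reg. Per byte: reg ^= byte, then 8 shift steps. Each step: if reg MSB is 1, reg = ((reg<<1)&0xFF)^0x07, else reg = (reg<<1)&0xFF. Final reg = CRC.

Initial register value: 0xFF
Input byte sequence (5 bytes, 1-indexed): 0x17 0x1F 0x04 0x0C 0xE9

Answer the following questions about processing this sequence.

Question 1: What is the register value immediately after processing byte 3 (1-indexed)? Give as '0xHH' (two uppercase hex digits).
After byte 1 (0x17): reg=0x96
After byte 2 (0x1F): reg=0xB6
After byte 3 (0x04): reg=0x17

Answer: 0x17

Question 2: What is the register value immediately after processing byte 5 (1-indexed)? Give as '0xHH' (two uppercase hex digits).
Answer: 0x51

Derivation:
After byte 1 (0x17): reg=0x96
After byte 2 (0x1F): reg=0xB6
After byte 3 (0x04): reg=0x17
After byte 4 (0x0C): reg=0x41
After byte 5 (0xE9): reg=0x51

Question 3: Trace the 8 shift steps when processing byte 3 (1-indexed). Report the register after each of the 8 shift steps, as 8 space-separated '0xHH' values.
Answer: 0x63 0xC6 0x8B 0x11 0x22 0x44 0x88 0x17

Derivation:
After byte 1 (0x17): reg=0x96
After byte 2 (0x1F): reg=0xB6
Register before byte 3: 0xB6
After XOR with byte 0x04: 0xB2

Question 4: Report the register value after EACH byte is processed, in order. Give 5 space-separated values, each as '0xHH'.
0x96 0xB6 0x17 0x41 0x51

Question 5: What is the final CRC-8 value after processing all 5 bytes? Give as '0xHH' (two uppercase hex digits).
After byte 1 (0x17): reg=0x96
After byte 2 (0x1F): reg=0xB6
After byte 3 (0x04): reg=0x17
After byte 4 (0x0C): reg=0x41
After byte 5 (0xE9): reg=0x51

Answer: 0x51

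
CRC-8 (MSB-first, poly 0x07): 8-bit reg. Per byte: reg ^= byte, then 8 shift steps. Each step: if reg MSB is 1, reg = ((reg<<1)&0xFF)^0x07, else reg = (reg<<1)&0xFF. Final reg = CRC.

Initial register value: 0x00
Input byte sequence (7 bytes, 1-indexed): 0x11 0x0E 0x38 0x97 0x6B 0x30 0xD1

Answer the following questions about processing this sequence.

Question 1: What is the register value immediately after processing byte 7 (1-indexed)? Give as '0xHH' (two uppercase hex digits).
After byte 1 (0x11): reg=0x77
After byte 2 (0x0E): reg=0x68
After byte 3 (0x38): reg=0xB7
After byte 4 (0x97): reg=0xE0
After byte 5 (0x6B): reg=0xB8
After byte 6 (0x30): reg=0xB1
After byte 7 (0xD1): reg=0x27

Answer: 0x27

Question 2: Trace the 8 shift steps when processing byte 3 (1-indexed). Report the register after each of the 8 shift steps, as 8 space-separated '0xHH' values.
Answer: 0xA0 0x47 0x8E 0x1B 0x36 0x6C 0xD8 0xB7

Derivation:
After byte 1 (0x11): reg=0x77
After byte 2 (0x0E): reg=0x68
Register before byte 3: 0x68
After XOR with byte 0x38: 0x50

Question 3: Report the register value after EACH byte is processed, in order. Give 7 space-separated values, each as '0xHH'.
0x77 0x68 0xB7 0xE0 0xB8 0xB1 0x27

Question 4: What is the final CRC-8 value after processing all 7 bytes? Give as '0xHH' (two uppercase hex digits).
After byte 1 (0x11): reg=0x77
After byte 2 (0x0E): reg=0x68
After byte 3 (0x38): reg=0xB7
After byte 4 (0x97): reg=0xE0
After byte 5 (0x6B): reg=0xB8
After byte 6 (0x30): reg=0xB1
After byte 7 (0xD1): reg=0x27

Answer: 0x27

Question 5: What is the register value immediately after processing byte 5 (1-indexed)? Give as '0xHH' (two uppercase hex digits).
After byte 1 (0x11): reg=0x77
After byte 2 (0x0E): reg=0x68
After byte 3 (0x38): reg=0xB7
After byte 4 (0x97): reg=0xE0
After byte 5 (0x6B): reg=0xB8

Answer: 0xB8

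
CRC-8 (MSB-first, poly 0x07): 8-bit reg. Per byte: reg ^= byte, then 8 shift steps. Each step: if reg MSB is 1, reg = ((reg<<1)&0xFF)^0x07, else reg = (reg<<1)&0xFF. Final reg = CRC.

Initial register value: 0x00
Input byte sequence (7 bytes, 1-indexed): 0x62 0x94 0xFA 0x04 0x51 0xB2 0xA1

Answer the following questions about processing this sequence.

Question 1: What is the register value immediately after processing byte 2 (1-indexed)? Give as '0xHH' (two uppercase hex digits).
After byte 1 (0x62): reg=0x29
After byte 2 (0x94): reg=0x3A

Answer: 0x3A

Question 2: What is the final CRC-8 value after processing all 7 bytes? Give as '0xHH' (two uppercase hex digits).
After byte 1 (0x62): reg=0x29
After byte 2 (0x94): reg=0x3A
After byte 3 (0xFA): reg=0x4E
After byte 4 (0x04): reg=0xF1
After byte 5 (0x51): reg=0x69
After byte 6 (0xB2): reg=0x0F
After byte 7 (0xA1): reg=0x43

Answer: 0x43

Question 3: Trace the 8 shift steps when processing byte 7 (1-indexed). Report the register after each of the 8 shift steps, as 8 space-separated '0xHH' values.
After byte 1 (0x62): reg=0x29
After byte 2 (0x94): reg=0x3A
After byte 3 (0xFA): reg=0x4E
After byte 4 (0x04): reg=0xF1
After byte 5 (0x51): reg=0x69
After byte 6 (0xB2): reg=0x0F
Register before byte 7: 0x0F
After XOR with byte 0xA1: 0xAE

Answer: 0x5B 0xB6 0x6B 0xD6 0xAB 0x51 0xA2 0x43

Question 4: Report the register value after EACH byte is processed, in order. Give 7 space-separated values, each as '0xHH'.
0x29 0x3A 0x4E 0xF1 0x69 0x0F 0x43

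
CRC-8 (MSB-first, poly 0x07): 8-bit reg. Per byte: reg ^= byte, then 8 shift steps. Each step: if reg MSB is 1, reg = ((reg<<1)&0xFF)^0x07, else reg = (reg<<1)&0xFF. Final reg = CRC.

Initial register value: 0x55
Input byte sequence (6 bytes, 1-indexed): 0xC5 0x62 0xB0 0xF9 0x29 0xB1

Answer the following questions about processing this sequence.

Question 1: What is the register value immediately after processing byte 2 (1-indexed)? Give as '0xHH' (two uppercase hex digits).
Answer: 0xC8

Derivation:
After byte 1 (0xC5): reg=0xF9
After byte 2 (0x62): reg=0xC8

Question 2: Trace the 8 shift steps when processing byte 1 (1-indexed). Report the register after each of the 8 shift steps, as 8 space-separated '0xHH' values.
Answer: 0x27 0x4E 0x9C 0x3F 0x7E 0xFC 0xFF 0xF9

Derivation:
Register before byte 1: 0x55
After XOR with byte 0xC5: 0x90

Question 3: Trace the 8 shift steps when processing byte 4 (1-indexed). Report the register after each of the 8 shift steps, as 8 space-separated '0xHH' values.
After byte 1 (0xC5): reg=0xF9
After byte 2 (0x62): reg=0xC8
After byte 3 (0xB0): reg=0x6F
Register before byte 4: 0x6F
After XOR with byte 0xF9: 0x96

Answer: 0x2B 0x56 0xAC 0x5F 0xBE 0x7B 0xF6 0xEB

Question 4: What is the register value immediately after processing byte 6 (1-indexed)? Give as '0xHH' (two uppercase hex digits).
Answer: 0xD9

Derivation:
After byte 1 (0xC5): reg=0xF9
After byte 2 (0x62): reg=0xC8
After byte 3 (0xB0): reg=0x6F
After byte 4 (0xF9): reg=0xEB
After byte 5 (0x29): reg=0x40
After byte 6 (0xB1): reg=0xD9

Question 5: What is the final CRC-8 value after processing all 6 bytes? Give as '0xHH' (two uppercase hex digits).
After byte 1 (0xC5): reg=0xF9
After byte 2 (0x62): reg=0xC8
After byte 3 (0xB0): reg=0x6F
After byte 4 (0xF9): reg=0xEB
After byte 5 (0x29): reg=0x40
After byte 6 (0xB1): reg=0xD9

Answer: 0xD9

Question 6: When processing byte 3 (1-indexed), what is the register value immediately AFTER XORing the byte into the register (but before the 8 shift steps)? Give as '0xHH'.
Register before byte 3: 0xC8
Byte 3: 0xB0
0xC8 XOR 0xB0 = 0x78

Answer: 0x78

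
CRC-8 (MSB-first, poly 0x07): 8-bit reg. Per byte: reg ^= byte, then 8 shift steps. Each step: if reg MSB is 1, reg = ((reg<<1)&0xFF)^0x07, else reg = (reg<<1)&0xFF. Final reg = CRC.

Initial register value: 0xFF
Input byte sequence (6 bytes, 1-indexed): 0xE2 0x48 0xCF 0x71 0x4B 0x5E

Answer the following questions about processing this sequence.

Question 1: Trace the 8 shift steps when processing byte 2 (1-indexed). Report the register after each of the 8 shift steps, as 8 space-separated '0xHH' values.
Answer: 0x36 0x6C 0xD8 0xB7 0x69 0xD2 0xA3 0x41

Derivation:
After byte 1 (0xE2): reg=0x53
Register before byte 2: 0x53
After XOR with byte 0x48: 0x1B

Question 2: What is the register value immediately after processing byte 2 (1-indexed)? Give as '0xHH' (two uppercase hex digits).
After byte 1 (0xE2): reg=0x53
After byte 2 (0x48): reg=0x41

Answer: 0x41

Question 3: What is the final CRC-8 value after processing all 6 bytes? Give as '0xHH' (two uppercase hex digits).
Answer: 0xA8

Derivation:
After byte 1 (0xE2): reg=0x53
After byte 2 (0x48): reg=0x41
After byte 3 (0xCF): reg=0xA3
After byte 4 (0x71): reg=0x30
After byte 5 (0x4B): reg=0x66
After byte 6 (0x5E): reg=0xA8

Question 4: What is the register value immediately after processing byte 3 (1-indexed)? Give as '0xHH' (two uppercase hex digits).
Answer: 0xA3

Derivation:
After byte 1 (0xE2): reg=0x53
After byte 2 (0x48): reg=0x41
After byte 3 (0xCF): reg=0xA3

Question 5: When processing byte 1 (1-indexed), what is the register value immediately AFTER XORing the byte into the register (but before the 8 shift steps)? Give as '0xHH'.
Register before byte 1: 0xFF
Byte 1: 0xE2
0xFF XOR 0xE2 = 0x1D

Answer: 0x1D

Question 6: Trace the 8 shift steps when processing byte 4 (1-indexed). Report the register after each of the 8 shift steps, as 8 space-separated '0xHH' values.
After byte 1 (0xE2): reg=0x53
After byte 2 (0x48): reg=0x41
After byte 3 (0xCF): reg=0xA3
Register before byte 4: 0xA3
After XOR with byte 0x71: 0xD2

Answer: 0xA3 0x41 0x82 0x03 0x06 0x0C 0x18 0x30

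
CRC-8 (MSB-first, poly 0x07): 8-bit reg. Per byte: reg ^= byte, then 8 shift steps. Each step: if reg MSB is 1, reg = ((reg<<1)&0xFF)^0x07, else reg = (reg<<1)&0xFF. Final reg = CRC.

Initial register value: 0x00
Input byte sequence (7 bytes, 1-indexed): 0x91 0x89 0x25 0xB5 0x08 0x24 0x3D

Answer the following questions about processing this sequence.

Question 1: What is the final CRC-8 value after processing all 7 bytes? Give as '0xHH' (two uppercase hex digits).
After byte 1 (0x91): reg=0xFE
After byte 2 (0x89): reg=0x42
After byte 3 (0x25): reg=0x32
After byte 4 (0xB5): reg=0x9C
After byte 5 (0x08): reg=0xE5
After byte 6 (0x24): reg=0x49
After byte 7 (0x3D): reg=0x4B

Answer: 0x4B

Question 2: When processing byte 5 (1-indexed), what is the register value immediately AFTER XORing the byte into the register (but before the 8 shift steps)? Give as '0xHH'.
Register before byte 5: 0x9C
Byte 5: 0x08
0x9C XOR 0x08 = 0x94

Answer: 0x94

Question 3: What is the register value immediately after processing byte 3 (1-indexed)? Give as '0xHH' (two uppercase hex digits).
Answer: 0x32

Derivation:
After byte 1 (0x91): reg=0xFE
After byte 2 (0x89): reg=0x42
After byte 3 (0x25): reg=0x32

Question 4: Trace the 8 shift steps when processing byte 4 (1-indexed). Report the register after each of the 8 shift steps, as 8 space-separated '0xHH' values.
Answer: 0x09 0x12 0x24 0x48 0x90 0x27 0x4E 0x9C

Derivation:
After byte 1 (0x91): reg=0xFE
After byte 2 (0x89): reg=0x42
After byte 3 (0x25): reg=0x32
Register before byte 4: 0x32
After XOR with byte 0xB5: 0x87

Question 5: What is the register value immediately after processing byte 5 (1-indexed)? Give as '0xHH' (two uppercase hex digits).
After byte 1 (0x91): reg=0xFE
After byte 2 (0x89): reg=0x42
After byte 3 (0x25): reg=0x32
After byte 4 (0xB5): reg=0x9C
After byte 5 (0x08): reg=0xE5

Answer: 0xE5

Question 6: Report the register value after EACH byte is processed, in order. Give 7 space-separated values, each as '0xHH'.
0xFE 0x42 0x32 0x9C 0xE5 0x49 0x4B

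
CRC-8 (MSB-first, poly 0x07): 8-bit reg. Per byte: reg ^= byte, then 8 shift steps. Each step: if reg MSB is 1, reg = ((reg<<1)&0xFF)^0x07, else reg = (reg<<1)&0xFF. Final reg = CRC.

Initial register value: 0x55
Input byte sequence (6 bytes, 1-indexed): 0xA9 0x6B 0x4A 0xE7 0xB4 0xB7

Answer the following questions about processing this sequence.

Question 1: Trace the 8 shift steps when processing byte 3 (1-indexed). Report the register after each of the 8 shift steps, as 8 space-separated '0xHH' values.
After byte 1 (0xA9): reg=0xFA
After byte 2 (0x6B): reg=0xFE
Register before byte 3: 0xFE
After XOR with byte 0x4A: 0xB4

Answer: 0x6F 0xDE 0xBB 0x71 0xE2 0xC3 0x81 0x05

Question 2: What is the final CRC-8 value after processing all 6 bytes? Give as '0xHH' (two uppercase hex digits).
After byte 1 (0xA9): reg=0xFA
After byte 2 (0x6B): reg=0xFE
After byte 3 (0x4A): reg=0x05
After byte 4 (0xE7): reg=0xA0
After byte 5 (0xB4): reg=0x6C
After byte 6 (0xB7): reg=0x0F

Answer: 0x0F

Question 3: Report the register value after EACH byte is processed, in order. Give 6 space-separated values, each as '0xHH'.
0xFA 0xFE 0x05 0xA0 0x6C 0x0F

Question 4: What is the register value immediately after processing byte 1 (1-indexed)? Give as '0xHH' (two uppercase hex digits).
Answer: 0xFA

Derivation:
After byte 1 (0xA9): reg=0xFA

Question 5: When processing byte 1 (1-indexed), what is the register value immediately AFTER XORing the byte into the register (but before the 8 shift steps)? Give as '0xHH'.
Answer: 0xFC

Derivation:
Register before byte 1: 0x55
Byte 1: 0xA9
0x55 XOR 0xA9 = 0xFC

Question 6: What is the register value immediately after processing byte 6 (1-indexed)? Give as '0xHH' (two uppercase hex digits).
After byte 1 (0xA9): reg=0xFA
After byte 2 (0x6B): reg=0xFE
After byte 3 (0x4A): reg=0x05
After byte 4 (0xE7): reg=0xA0
After byte 5 (0xB4): reg=0x6C
After byte 6 (0xB7): reg=0x0F

Answer: 0x0F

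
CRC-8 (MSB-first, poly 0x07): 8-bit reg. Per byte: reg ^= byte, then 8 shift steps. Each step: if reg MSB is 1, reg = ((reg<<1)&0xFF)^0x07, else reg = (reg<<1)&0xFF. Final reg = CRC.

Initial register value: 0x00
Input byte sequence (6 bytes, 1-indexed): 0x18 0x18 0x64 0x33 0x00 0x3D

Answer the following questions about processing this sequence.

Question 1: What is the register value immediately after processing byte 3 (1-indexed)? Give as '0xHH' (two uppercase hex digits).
Answer: 0x37

Derivation:
After byte 1 (0x18): reg=0x48
After byte 2 (0x18): reg=0xB7
After byte 3 (0x64): reg=0x37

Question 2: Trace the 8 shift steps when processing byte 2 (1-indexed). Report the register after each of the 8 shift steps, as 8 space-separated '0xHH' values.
After byte 1 (0x18): reg=0x48
Register before byte 2: 0x48
After XOR with byte 0x18: 0x50

Answer: 0xA0 0x47 0x8E 0x1B 0x36 0x6C 0xD8 0xB7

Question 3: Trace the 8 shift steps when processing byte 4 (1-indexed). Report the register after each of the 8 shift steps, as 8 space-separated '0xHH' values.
After byte 1 (0x18): reg=0x48
After byte 2 (0x18): reg=0xB7
After byte 3 (0x64): reg=0x37
Register before byte 4: 0x37
After XOR with byte 0x33: 0x04

Answer: 0x08 0x10 0x20 0x40 0x80 0x07 0x0E 0x1C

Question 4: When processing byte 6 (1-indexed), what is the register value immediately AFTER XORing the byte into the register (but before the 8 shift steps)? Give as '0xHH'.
Answer: 0x69

Derivation:
Register before byte 6: 0x54
Byte 6: 0x3D
0x54 XOR 0x3D = 0x69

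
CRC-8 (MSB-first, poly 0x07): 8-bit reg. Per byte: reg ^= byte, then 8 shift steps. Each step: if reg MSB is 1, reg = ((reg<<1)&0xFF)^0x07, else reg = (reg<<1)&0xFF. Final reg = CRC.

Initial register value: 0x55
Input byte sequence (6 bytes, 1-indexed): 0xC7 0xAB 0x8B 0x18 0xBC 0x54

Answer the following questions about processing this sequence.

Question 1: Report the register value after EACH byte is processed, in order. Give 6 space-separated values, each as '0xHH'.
0xF7 0x93 0x48 0xB7 0x31 0x3C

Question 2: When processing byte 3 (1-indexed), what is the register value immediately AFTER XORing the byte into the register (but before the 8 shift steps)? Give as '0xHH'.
Answer: 0x18

Derivation:
Register before byte 3: 0x93
Byte 3: 0x8B
0x93 XOR 0x8B = 0x18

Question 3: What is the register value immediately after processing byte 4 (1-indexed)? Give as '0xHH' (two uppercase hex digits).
Answer: 0xB7

Derivation:
After byte 1 (0xC7): reg=0xF7
After byte 2 (0xAB): reg=0x93
After byte 3 (0x8B): reg=0x48
After byte 4 (0x18): reg=0xB7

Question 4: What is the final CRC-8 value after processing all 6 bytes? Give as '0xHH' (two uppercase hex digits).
Answer: 0x3C

Derivation:
After byte 1 (0xC7): reg=0xF7
After byte 2 (0xAB): reg=0x93
After byte 3 (0x8B): reg=0x48
After byte 4 (0x18): reg=0xB7
After byte 5 (0xBC): reg=0x31
After byte 6 (0x54): reg=0x3C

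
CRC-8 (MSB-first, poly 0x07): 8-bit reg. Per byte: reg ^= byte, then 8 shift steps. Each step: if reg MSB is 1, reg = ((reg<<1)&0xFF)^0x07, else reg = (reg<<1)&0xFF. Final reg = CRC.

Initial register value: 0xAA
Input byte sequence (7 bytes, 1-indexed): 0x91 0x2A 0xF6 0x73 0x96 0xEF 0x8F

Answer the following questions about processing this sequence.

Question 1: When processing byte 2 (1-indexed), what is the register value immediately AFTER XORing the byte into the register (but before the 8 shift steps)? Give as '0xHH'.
Register before byte 2: 0xA1
Byte 2: 0x2A
0xA1 XOR 0x2A = 0x8B

Answer: 0x8B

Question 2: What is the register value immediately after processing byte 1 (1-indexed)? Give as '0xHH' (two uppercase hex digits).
Answer: 0xA1

Derivation:
After byte 1 (0x91): reg=0xA1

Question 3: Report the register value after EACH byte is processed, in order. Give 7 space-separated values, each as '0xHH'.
0xA1 0xB8 0xED 0xD3 0xDC 0x99 0x62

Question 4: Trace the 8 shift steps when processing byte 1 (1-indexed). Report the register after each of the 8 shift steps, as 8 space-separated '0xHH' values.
Register before byte 1: 0xAA
After XOR with byte 0x91: 0x3B

Answer: 0x76 0xEC 0xDF 0xB9 0x75 0xEA 0xD3 0xA1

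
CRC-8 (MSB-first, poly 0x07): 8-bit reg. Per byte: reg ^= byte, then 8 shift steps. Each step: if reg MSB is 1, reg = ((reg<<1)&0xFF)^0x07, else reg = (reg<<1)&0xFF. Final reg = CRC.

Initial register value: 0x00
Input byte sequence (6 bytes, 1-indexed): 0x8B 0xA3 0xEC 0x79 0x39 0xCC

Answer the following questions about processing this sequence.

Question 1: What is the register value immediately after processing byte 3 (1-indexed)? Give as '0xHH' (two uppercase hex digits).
After byte 1 (0x8B): reg=0xB8
After byte 2 (0xA3): reg=0x41
After byte 3 (0xEC): reg=0x4A

Answer: 0x4A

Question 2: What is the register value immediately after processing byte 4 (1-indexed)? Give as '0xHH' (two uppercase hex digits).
After byte 1 (0x8B): reg=0xB8
After byte 2 (0xA3): reg=0x41
After byte 3 (0xEC): reg=0x4A
After byte 4 (0x79): reg=0x99

Answer: 0x99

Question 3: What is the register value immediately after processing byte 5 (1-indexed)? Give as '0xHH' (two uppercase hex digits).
Answer: 0x69

Derivation:
After byte 1 (0x8B): reg=0xB8
After byte 2 (0xA3): reg=0x41
After byte 3 (0xEC): reg=0x4A
After byte 4 (0x79): reg=0x99
After byte 5 (0x39): reg=0x69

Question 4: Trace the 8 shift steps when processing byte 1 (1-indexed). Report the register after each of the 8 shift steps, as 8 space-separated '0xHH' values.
Register before byte 1: 0x00
After XOR with byte 0x8B: 0x8B

Answer: 0x11 0x22 0x44 0x88 0x17 0x2E 0x5C 0xB8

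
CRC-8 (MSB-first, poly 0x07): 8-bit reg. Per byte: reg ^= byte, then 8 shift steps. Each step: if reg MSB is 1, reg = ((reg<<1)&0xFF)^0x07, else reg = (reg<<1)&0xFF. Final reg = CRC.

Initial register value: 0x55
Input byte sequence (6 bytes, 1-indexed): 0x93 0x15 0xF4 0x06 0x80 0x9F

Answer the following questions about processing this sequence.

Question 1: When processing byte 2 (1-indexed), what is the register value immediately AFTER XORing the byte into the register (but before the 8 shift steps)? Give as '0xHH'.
Register before byte 2: 0x5C
Byte 2: 0x15
0x5C XOR 0x15 = 0x49

Answer: 0x49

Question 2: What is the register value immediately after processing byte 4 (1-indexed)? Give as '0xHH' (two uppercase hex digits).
Answer: 0xEE

Derivation:
After byte 1 (0x93): reg=0x5C
After byte 2 (0x15): reg=0xF8
After byte 3 (0xF4): reg=0x24
After byte 4 (0x06): reg=0xEE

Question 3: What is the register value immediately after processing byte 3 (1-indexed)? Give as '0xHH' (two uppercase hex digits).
After byte 1 (0x93): reg=0x5C
After byte 2 (0x15): reg=0xF8
After byte 3 (0xF4): reg=0x24

Answer: 0x24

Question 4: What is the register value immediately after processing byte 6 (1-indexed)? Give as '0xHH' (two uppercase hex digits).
After byte 1 (0x93): reg=0x5C
After byte 2 (0x15): reg=0xF8
After byte 3 (0xF4): reg=0x24
After byte 4 (0x06): reg=0xEE
After byte 5 (0x80): reg=0x0D
After byte 6 (0x9F): reg=0xF7

Answer: 0xF7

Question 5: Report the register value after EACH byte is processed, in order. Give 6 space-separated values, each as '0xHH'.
0x5C 0xF8 0x24 0xEE 0x0D 0xF7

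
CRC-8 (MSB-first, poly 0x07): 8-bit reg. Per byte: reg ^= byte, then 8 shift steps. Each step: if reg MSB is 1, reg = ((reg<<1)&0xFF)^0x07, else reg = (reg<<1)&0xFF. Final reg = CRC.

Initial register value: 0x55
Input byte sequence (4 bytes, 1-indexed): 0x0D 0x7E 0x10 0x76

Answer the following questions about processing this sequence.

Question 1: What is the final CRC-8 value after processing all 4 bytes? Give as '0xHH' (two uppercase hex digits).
After byte 1 (0x0D): reg=0x8F
After byte 2 (0x7E): reg=0xD9
After byte 3 (0x10): reg=0x71
After byte 4 (0x76): reg=0x15

Answer: 0x15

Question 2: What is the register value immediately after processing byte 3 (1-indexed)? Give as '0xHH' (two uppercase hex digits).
Answer: 0x71

Derivation:
After byte 1 (0x0D): reg=0x8F
After byte 2 (0x7E): reg=0xD9
After byte 3 (0x10): reg=0x71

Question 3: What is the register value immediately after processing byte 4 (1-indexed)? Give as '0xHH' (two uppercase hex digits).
After byte 1 (0x0D): reg=0x8F
After byte 2 (0x7E): reg=0xD9
After byte 3 (0x10): reg=0x71
After byte 4 (0x76): reg=0x15

Answer: 0x15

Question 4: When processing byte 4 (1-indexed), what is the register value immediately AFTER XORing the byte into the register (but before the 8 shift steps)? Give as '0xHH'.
Answer: 0x07

Derivation:
Register before byte 4: 0x71
Byte 4: 0x76
0x71 XOR 0x76 = 0x07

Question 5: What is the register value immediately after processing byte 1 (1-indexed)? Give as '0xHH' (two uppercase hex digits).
Answer: 0x8F

Derivation:
After byte 1 (0x0D): reg=0x8F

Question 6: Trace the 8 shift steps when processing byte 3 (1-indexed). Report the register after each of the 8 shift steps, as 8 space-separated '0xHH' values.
Answer: 0x95 0x2D 0x5A 0xB4 0x6F 0xDE 0xBB 0x71

Derivation:
After byte 1 (0x0D): reg=0x8F
After byte 2 (0x7E): reg=0xD9
Register before byte 3: 0xD9
After XOR with byte 0x10: 0xC9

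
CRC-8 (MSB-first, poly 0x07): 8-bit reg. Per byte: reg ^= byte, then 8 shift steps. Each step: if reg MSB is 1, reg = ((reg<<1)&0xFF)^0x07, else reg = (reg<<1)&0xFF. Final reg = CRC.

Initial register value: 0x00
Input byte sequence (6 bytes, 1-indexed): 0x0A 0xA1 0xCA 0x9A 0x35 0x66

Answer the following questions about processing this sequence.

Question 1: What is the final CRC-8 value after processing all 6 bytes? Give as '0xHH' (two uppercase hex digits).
Answer: 0x19

Derivation:
After byte 1 (0x0A): reg=0x36
After byte 2 (0xA1): reg=0xEC
After byte 3 (0xCA): reg=0xF2
After byte 4 (0x9A): reg=0x1F
After byte 5 (0x35): reg=0xD6
After byte 6 (0x66): reg=0x19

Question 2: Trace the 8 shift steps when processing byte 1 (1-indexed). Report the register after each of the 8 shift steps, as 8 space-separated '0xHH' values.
Answer: 0x14 0x28 0x50 0xA0 0x47 0x8E 0x1B 0x36

Derivation:
Register before byte 1: 0x00
After XOR with byte 0x0A: 0x0A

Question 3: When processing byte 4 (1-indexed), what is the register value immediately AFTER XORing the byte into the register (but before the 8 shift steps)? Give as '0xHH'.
Answer: 0x68

Derivation:
Register before byte 4: 0xF2
Byte 4: 0x9A
0xF2 XOR 0x9A = 0x68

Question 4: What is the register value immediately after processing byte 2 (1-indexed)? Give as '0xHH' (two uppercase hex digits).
After byte 1 (0x0A): reg=0x36
After byte 2 (0xA1): reg=0xEC

Answer: 0xEC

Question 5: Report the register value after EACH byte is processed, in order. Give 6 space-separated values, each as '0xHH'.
0x36 0xEC 0xF2 0x1F 0xD6 0x19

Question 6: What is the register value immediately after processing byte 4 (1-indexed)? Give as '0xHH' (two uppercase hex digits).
Answer: 0x1F

Derivation:
After byte 1 (0x0A): reg=0x36
After byte 2 (0xA1): reg=0xEC
After byte 3 (0xCA): reg=0xF2
After byte 4 (0x9A): reg=0x1F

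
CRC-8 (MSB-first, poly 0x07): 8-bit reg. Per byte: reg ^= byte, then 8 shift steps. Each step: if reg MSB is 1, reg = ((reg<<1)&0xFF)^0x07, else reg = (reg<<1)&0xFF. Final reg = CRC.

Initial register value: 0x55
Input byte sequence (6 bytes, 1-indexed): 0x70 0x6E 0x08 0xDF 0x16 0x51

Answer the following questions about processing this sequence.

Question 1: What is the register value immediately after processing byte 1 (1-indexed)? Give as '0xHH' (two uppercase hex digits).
After byte 1 (0x70): reg=0xFB

Answer: 0xFB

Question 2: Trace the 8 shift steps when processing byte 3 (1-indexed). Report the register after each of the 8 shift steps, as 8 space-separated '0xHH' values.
Answer: 0xD3 0xA1 0x45 0x8A 0x13 0x26 0x4C 0x98

Derivation:
After byte 1 (0x70): reg=0xFB
After byte 2 (0x6E): reg=0xE2
Register before byte 3: 0xE2
After XOR with byte 0x08: 0xEA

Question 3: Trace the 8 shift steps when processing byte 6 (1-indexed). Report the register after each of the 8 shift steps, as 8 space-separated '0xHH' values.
After byte 1 (0x70): reg=0xFB
After byte 2 (0x6E): reg=0xE2
After byte 3 (0x08): reg=0x98
After byte 4 (0xDF): reg=0xD2
After byte 5 (0x16): reg=0x52
Register before byte 6: 0x52
After XOR with byte 0x51: 0x03

Answer: 0x06 0x0C 0x18 0x30 0x60 0xC0 0x87 0x09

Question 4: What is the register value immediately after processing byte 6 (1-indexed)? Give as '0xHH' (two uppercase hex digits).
After byte 1 (0x70): reg=0xFB
After byte 2 (0x6E): reg=0xE2
After byte 3 (0x08): reg=0x98
After byte 4 (0xDF): reg=0xD2
After byte 5 (0x16): reg=0x52
After byte 6 (0x51): reg=0x09

Answer: 0x09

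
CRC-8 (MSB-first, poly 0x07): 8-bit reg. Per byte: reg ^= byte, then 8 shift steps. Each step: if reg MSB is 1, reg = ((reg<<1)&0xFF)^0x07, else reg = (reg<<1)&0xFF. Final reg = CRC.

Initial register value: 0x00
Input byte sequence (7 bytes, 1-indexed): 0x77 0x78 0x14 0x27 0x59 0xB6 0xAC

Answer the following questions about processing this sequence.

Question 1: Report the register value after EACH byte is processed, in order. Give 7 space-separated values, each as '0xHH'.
0x42 0xA6 0x17 0x90 0x71 0x5B 0xCB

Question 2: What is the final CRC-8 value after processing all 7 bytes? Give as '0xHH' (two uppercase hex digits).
Answer: 0xCB

Derivation:
After byte 1 (0x77): reg=0x42
After byte 2 (0x78): reg=0xA6
After byte 3 (0x14): reg=0x17
After byte 4 (0x27): reg=0x90
After byte 5 (0x59): reg=0x71
After byte 6 (0xB6): reg=0x5B
After byte 7 (0xAC): reg=0xCB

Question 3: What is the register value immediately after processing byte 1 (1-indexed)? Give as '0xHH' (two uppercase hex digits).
After byte 1 (0x77): reg=0x42

Answer: 0x42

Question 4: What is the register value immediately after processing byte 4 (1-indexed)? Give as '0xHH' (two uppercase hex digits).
After byte 1 (0x77): reg=0x42
After byte 2 (0x78): reg=0xA6
After byte 3 (0x14): reg=0x17
After byte 4 (0x27): reg=0x90

Answer: 0x90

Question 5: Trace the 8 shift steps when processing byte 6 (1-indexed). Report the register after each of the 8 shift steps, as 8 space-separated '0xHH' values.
After byte 1 (0x77): reg=0x42
After byte 2 (0x78): reg=0xA6
After byte 3 (0x14): reg=0x17
After byte 4 (0x27): reg=0x90
After byte 5 (0x59): reg=0x71
Register before byte 6: 0x71
After XOR with byte 0xB6: 0xC7

Answer: 0x89 0x15 0x2A 0x54 0xA8 0x57 0xAE 0x5B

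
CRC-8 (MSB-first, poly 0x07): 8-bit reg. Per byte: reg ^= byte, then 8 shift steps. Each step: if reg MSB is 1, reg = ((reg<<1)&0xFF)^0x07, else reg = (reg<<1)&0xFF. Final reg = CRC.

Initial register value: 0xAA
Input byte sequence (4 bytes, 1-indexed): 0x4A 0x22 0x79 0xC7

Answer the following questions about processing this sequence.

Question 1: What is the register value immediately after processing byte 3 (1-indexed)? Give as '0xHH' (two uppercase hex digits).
Answer: 0x22

Derivation:
After byte 1 (0x4A): reg=0xAE
After byte 2 (0x22): reg=0xAD
After byte 3 (0x79): reg=0x22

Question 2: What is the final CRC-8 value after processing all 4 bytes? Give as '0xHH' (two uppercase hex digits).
Answer: 0xB5

Derivation:
After byte 1 (0x4A): reg=0xAE
After byte 2 (0x22): reg=0xAD
After byte 3 (0x79): reg=0x22
After byte 4 (0xC7): reg=0xB5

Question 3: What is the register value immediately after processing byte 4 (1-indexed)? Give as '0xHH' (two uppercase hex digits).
After byte 1 (0x4A): reg=0xAE
After byte 2 (0x22): reg=0xAD
After byte 3 (0x79): reg=0x22
After byte 4 (0xC7): reg=0xB5

Answer: 0xB5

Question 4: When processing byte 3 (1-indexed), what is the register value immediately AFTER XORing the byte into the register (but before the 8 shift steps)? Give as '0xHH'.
Register before byte 3: 0xAD
Byte 3: 0x79
0xAD XOR 0x79 = 0xD4

Answer: 0xD4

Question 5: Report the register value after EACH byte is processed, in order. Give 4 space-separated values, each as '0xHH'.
0xAE 0xAD 0x22 0xB5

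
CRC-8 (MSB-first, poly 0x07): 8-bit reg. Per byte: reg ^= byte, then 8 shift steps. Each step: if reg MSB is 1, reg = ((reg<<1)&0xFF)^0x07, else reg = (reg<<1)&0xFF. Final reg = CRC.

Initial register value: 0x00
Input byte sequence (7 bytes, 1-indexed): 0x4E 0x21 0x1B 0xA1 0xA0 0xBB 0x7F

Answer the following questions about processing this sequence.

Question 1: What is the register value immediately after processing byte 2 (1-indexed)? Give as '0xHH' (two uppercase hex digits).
After byte 1 (0x4E): reg=0xED
After byte 2 (0x21): reg=0x6A

Answer: 0x6A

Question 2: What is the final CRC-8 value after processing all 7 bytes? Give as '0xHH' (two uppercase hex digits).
Answer: 0xFF

Derivation:
After byte 1 (0x4E): reg=0xED
After byte 2 (0x21): reg=0x6A
After byte 3 (0x1B): reg=0x50
After byte 4 (0xA1): reg=0xD9
After byte 5 (0xA0): reg=0x68
After byte 6 (0xBB): reg=0x37
After byte 7 (0x7F): reg=0xFF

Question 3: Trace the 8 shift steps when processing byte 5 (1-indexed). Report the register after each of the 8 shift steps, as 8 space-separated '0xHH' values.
After byte 1 (0x4E): reg=0xED
After byte 2 (0x21): reg=0x6A
After byte 3 (0x1B): reg=0x50
After byte 4 (0xA1): reg=0xD9
Register before byte 5: 0xD9
After XOR with byte 0xA0: 0x79

Answer: 0xF2 0xE3 0xC1 0x85 0x0D 0x1A 0x34 0x68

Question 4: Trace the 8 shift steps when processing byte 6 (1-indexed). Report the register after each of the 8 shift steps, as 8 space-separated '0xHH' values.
After byte 1 (0x4E): reg=0xED
After byte 2 (0x21): reg=0x6A
After byte 3 (0x1B): reg=0x50
After byte 4 (0xA1): reg=0xD9
After byte 5 (0xA0): reg=0x68
Register before byte 6: 0x68
After XOR with byte 0xBB: 0xD3

Answer: 0xA1 0x45 0x8A 0x13 0x26 0x4C 0x98 0x37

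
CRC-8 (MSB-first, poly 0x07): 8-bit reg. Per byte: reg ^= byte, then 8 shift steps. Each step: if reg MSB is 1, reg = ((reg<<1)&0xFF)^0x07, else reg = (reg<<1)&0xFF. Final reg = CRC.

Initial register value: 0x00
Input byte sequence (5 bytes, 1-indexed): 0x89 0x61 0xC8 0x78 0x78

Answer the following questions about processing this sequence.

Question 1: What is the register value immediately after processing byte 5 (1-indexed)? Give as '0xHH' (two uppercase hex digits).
Answer: 0x16

Derivation:
After byte 1 (0x89): reg=0xB6
After byte 2 (0x61): reg=0x2B
After byte 3 (0xC8): reg=0xA7
After byte 4 (0x78): reg=0x13
After byte 5 (0x78): reg=0x16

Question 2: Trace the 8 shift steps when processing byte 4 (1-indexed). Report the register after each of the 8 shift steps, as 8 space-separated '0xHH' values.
After byte 1 (0x89): reg=0xB6
After byte 2 (0x61): reg=0x2B
After byte 3 (0xC8): reg=0xA7
Register before byte 4: 0xA7
After XOR with byte 0x78: 0xDF

Answer: 0xB9 0x75 0xEA 0xD3 0xA1 0x45 0x8A 0x13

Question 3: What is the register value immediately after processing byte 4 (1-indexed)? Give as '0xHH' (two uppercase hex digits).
Answer: 0x13

Derivation:
After byte 1 (0x89): reg=0xB6
After byte 2 (0x61): reg=0x2B
After byte 3 (0xC8): reg=0xA7
After byte 4 (0x78): reg=0x13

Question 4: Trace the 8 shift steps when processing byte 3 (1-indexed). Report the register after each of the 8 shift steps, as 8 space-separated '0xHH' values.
After byte 1 (0x89): reg=0xB6
After byte 2 (0x61): reg=0x2B
Register before byte 3: 0x2B
After XOR with byte 0xC8: 0xE3

Answer: 0xC1 0x85 0x0D 0x1A 0x34 0x68 0xD0 0xA7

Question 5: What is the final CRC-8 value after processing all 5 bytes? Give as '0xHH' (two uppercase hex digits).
Answer: 0x16

Derivation:
After byte 1 (0x89): reg=0xB6
After byte 2 (0x61): reg=0x2B
After byte 3 (0xC8): reg=0xA7
After byte 4 (0x78): reg=0x13
After byte 5 (0x78): reg=0x16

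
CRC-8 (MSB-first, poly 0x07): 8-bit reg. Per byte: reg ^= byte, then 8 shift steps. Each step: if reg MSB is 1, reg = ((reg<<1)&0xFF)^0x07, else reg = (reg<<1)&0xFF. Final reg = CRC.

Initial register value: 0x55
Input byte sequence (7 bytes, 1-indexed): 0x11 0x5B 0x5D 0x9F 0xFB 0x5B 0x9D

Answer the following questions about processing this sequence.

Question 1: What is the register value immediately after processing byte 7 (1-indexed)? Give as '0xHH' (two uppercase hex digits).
Answer: 0xA7

Derivation:
After byte 1 (0x11): reg=0xDB
After byte 2 (0x5B): reg=0x89
After byte 3 (0x5D): reg=0x22
After byte 4 (0x9F): reg=0x3A
After byte 5 (0xFB): reg=0x49
After byte 6 (0x5B): reg=0x7E
After byte 7 (0x9D): reg=0xA7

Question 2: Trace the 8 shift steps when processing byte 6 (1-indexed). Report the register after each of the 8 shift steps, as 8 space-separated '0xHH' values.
Answer: 0x24 0x48 0x90 0x27 0x4E 0x9C 0x3F 0x7E

Derivation:
After byte 1 (0x11): reg=0xDB
After byte 2 (0x5B): reg=0x89
After byte 3 (0x5D): reg=0x22
After byte 4 (0x9F): reg=0x3A
After byte 5 (0xFB): reg=0x49
Register before byte 6: 0x49
After XOR with byte 0x5B: 0x12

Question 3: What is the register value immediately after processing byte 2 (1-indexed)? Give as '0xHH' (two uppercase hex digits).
Answer: 0x89

Derivation:
After byte 1 (0x11): reg=0xDB
After byte 2 (0x5B): reg=0x89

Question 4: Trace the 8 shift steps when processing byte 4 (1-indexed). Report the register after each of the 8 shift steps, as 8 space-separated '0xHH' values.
After byte 1 (0x11): reg=0xDB
After byte 2 (0x5B): reg=0x89
After byte 3 (0x5D): reg=0x22
Register before byte 4: 0x22
After XOR with byte 0x9F: 0xBD

Answer: 0x7D 0xFA 0xF3 0xE1 0xC5 0x8D 0x1D 0x3A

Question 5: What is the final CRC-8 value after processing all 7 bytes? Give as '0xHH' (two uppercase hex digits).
Answer: 0xA7

Derivation:
After byte 1 (0x11): reg=0xDB
After byte 2 (0x5B): reg=0x89
After byte 3 (0x5D): reg=0x22
After byte 4 (0x9F): reg=0x3A
After byte 5 (0xFB): reg=0x49
After byte 6 (0x5B): reg=0x7E
After byte 7 (0x9D): reg=0xA7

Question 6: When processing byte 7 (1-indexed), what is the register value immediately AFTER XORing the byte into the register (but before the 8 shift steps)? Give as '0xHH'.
Answer: 0xE3

Derivation:
Register before byte 7: 0x7E
Byte 7: 0x9D
0x7E XOR 0x9D = 0xE3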